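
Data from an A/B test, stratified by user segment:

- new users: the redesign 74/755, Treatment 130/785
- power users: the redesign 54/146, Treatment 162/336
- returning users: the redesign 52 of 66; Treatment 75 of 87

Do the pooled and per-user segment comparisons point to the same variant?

Yes

New users: the redesign 74/755 = 9.8%, Treatment 130/785 = 16.6% → Treatment
Power users: the redesign 54/146 = 37.0%, Treatment 162/336 = 48.2% → Treatment
Returning users: the redesign 52/66 = 78.8%, Treatment 75/87 = 86.2% → Treatment
Overall: the redesign 180/967 = 18.6%, Treatment 367/1208 = 30.4% → Treatment
Treatment wins overall and in every user group — no reversal.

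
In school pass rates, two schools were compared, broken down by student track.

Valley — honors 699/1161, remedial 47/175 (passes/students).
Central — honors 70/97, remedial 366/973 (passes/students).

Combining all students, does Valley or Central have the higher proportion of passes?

Honors: Valley 699/1161 = 60.2%, Central 70/97 = 72.2% → Central
Remedial: Valley 47/175 = 26.9%, Central 366/973 = 37.6% → Central
Overall: Valley 746/1336 = 55.8%, Central 436/1070 = 40.7% → Valley
(Central wins every student group but Valley wins overall — Central's students skew toward the low-rate remedial group.)

Valley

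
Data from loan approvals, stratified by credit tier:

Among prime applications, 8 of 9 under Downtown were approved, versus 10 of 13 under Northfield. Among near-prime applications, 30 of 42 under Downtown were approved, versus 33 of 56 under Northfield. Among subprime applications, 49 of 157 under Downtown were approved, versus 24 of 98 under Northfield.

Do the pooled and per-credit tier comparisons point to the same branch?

Yes

Prime: Downtown 8/9 = 88.9%, Northfield 10/13 = 76.9% → Downtown
Near-prime: Downtown 30/42 = 71.4%, Northfield 33/56 = 58.9% → Downtown
Subprime: Downtown 49/157 = 31.2%, Northfield 24/98 = 24.5% → Downtown
Overall: Downtown 87/208 = 41.8%, Northfield 67/167 = 40.1% → Downtown
Downtown wins overall and in every credit group — no reversal.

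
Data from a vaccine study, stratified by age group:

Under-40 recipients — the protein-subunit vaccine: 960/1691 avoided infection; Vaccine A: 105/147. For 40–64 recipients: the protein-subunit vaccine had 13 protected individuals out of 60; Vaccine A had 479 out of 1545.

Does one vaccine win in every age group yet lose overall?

Yes

Under-40: the protein-subunit vaccine 960/1691 = 56.8%, Vaccine A 105/147 = 71.4% → Vaccine A
40–64: the protein-subunit vaccine 13/60 = 21.7%, Vaccine A 479/1545 = 31.0% → Vaccine A
Overall: the protein-subunit vaccine 973/1751 = 55.6%, Vaccine A 584/1692 = 34.5% → the protein-subunit vaccine
Vaccine A wins each age group but the protein-subunit vaccine wins overall — the comparison reverses. Vaccine A's recipients skew toward 40–64, which has a lower base rate.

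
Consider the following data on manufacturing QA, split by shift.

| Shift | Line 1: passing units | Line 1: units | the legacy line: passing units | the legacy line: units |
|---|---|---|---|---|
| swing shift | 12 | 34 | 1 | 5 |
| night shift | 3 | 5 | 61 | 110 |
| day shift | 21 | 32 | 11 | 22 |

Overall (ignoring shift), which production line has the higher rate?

Swing shift: Line 1 12/34 = 35.3%, the legacy line 1/5 = 20.0% → Line 1
Night shift: Line 1 3/5 = 60.0%, the legacy line 61/110 = 55.5% → Line 1
Day shift: Line 1 21/32 = 65.6%, the legacy line 11/22 = 50.0% → Line 1
Overall: Line 1 36/71 = 50.7%, the legacy line 73/137 = 53.3% → the legacy line
(Line 1 wins every shift group but the legacy line wins overall — Line 1's units skew toward the low-rate swing shift group.)

the legacy line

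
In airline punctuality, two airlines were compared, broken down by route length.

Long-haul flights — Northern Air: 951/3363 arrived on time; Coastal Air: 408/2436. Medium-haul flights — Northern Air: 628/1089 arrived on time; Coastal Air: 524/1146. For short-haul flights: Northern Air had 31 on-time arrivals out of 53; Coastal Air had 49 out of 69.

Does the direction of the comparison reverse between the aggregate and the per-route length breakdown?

No

Long-haul: Northern Air 951/3363 = 28.3%, Coastal Air 408/2436 = 16.7% → Northern Air
Medium-haul: Northern Air 628/1089 = 57.7%, Coastal Air 524/1146 = 45.7% → Northern Air
Short-haul: Northern Air 31/53 = 58.5%, Coastal Air 49/69 = 71.0% → Coastal Air
Overall: Northern Air 1610/4505 = 35.7%, Coastal Air 981/3651 = 26.9% → Northern Air
Neither sweeps: Northern Air wins 2 of 3 groups, Coastal Air wins 1. Northern Air wins overall but not every group — no Simpson reversal.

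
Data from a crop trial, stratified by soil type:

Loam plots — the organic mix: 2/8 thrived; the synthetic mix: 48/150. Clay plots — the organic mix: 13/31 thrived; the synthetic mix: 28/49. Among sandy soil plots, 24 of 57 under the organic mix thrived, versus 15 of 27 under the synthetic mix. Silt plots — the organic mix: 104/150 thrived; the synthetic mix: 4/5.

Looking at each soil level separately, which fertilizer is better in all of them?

Loam: the organic mix 2/8 = 25.0%, the synthetic mix 48/150 = 32.0% → the synthetic mix
Clay: the organic mix 13/31 = 41.9%, the synthetic mix 28/49 = 57.1% → the synthetic mix
Sandy soil: the organic mix 24/57 = 42.1%, the synthetic mix 15/27 = 55.6% → the synthetic mix
Silt: the organic mix 104/150 = 69.3%, the synthetic mix 4/5 = 80.0% → the synthetic mix
The synthetic mix has the higher rate in all 4 groups.

the synthetic mix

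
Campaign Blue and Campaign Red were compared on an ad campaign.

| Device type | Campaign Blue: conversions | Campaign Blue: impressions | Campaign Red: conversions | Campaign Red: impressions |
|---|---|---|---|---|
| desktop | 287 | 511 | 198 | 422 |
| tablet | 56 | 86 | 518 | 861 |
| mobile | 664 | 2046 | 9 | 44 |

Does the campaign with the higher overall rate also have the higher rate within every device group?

Desktop: Campaign Blue 287/511 = 56.2%, Campaign Red 198/422 = 46.9% → Campaign Blue
Tablet: Campaign Blue 56/86 = 65.1%, Campaign Red 518/861 = 60.2% → Campaign Blue
Mobile: Campaign Blue 664/2046 = 32.5%, Campaign Red 9/44 = 20.5% → Campaign Blue
Overall: Campaign Blue 1007/2643 = 38.1%, Campaign Red 725/1327 = 54.6% → Campaign Red
Campaign Blue wins each device group but Campaign Red wins overall — the comparison reverses. Campaign Blue's impressions skew toward mobile, which has a lower base rate.

No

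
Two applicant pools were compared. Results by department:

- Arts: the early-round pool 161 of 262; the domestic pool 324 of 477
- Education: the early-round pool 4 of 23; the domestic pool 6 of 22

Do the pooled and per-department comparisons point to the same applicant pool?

Yes

Arts: the early-round pool 161/262 = 61.5%, the domestic pool 324/477 = 67.9% → the domestic pool
Education: the early-round pool 4/23 = 17.4%, the domestic pool 6/22 = 27.3% → the domestic pool
Overall: the early-round pool 165/285 = 57.9%, the domestic pool 330/499 = 66.1% → the domestic pool
The domestic pool wins overall and in every department group — no reversal.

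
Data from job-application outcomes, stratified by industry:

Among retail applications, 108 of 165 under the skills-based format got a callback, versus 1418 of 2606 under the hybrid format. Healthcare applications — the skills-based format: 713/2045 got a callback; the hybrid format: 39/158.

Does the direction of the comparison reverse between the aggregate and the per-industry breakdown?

Retail: the skills-based format 108/165 = 65.5%, the hybrid format 1418/2606 = 54.4% → the skills-based format
Healthcare: the skills-based format 713/2045 = 34.9%, the hybrid format 39/158 = 24.7% → the skills-based format
Overall: the skills-based format 821/2210 = 37.1%, the hybrid format 1457/2764 = 52.7% → the hybrid format
The skills-based format wins each industry group but the hybrid format wins overall — the comparison reverses. The skills-based format's applications skew toward healthcare, which has a lower base rate.

Yes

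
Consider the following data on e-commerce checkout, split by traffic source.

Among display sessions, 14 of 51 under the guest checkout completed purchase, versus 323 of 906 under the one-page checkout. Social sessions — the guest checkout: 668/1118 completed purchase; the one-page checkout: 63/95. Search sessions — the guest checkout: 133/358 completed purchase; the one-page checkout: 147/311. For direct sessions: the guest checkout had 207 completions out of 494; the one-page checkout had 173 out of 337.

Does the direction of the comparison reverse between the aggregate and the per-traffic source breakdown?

Yes

Display: the guest checkout 14/51 = 27.5%, the one-page checkout 323/906 = 35.7% → the one-page checkout
Social: the guest checkout 668/1118 = 59.7%, the one-page checkout 63/95 = 66.3% → the one-page checkout
Search: the guest checkout 133/358 = 37.2%, the one-page checkout 147/311 = 47.3% → the one-page checkout
Direct: the guest checkout 207/494 = 41.9%, the one-page checkout 173/337 = 51.3% → the one-page checkout
Overall: the guest checkout 1022/2021 = 50.6%, the one-page checkout 706/1649 = 42.8% → the guest checkout
The one-page checkout wins each traffic group but the guest checkout wins overall — the comparison reverses. The one-page checkout's sessions skew toward display, which has a lower base rate.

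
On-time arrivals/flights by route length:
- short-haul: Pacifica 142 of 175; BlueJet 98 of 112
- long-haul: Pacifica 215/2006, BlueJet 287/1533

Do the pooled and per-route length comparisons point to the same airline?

Yes

Short-haul: Pacifica 142/175 = 81.1%, BlueJet 98/112 = 87.5% → BlueJet
Long-haul: Pacifica 215/2006 = 10.7%, BlueJet 287/1533 = 18.7% → BlueJet
Overall: Pacifica 357/2181 = 16.4%, BlueJet 385/1645 = 23.4% → BlueJet
BlueJet wins overall and in every route group — no reversal.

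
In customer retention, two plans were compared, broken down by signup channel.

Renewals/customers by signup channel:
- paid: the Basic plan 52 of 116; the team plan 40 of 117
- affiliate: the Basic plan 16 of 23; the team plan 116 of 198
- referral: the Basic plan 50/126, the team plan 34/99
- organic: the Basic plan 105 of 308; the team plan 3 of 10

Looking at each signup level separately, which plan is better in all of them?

the Basic plan

Paid: the Basic plan 52/116 = 44.8%, the team plan 40/117 = 34.2% → the Basic plan
Affiliate: the Basic plan 16/23 = 69.6%, the team plan 116/198 = 58.6% → the Basic plan
Referral: the Basic plan 50/126 = 39.7%, the team plan 34/99 = 34.3% → the Basic plan
Organic: the Basic plan 105/308 = 34.1%, the team plan 3/10 = 30.0% → the Basic plan
The Basic plan has the higher rate in all 4 groups.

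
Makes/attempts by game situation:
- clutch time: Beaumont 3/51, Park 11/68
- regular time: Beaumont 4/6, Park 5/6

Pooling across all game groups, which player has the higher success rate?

Clutch time: Beaumont 3/51 = 5.9%, Park 11/68 = 16.2% → Park
Regular time: Beaumont 4/6 = 66.7%, Park 5/6 = 83.3% → Park
Overall: Beaumont 7/57 = 12.3%, Park 16/74 = 21.6% → Park

Park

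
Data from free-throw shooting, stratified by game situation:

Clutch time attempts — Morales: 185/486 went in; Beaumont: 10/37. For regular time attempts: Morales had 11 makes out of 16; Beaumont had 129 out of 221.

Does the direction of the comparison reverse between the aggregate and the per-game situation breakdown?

Yes

Clutch time: Morales 185/486 = 38.1%, Beaumont 10/37 = 27.0% → Morales
Regular time: Morales 11/16 = 68.8%, Beaumont 129/221 = 58.4% → Morales
Overall: Morales 196/502 = 39.0%, Beaumont 139/258 = 53.9% → Beaumont
Morales wins each game group but Beaumont wins overall — the comparison reverses. Morales's attempts skew toward clutch time, which has a lower base rate.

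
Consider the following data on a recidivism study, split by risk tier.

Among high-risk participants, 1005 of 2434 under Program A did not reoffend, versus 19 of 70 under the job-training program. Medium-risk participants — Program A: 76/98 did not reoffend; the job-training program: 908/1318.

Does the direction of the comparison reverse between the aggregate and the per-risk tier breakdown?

Yes

High-risk: Program A 1005/2434 = 41.3%, the job-training program 19/70 = 27.1% → Program A
Medium-risk: Program A 76/98 = 77.6%, the job-training program 908/1318 = 68.9% → Program A
Overall: Program A 1081/2532 = 42.7%, the job-training program 927/1388 = 66.8% → the job-training program
Program A wins each risk group but the job-training program wins overall — the comparison reverses. Program A's participants skew toward high-risk, which has a lower base rate.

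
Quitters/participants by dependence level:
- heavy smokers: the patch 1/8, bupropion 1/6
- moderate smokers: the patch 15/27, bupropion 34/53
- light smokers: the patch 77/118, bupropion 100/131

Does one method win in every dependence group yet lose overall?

Heavy smokers: the patch 1/8 = 12.5%, bupropion 1/6 = 16.7% → bupropion
Moderate smokers: the patch 15/27 = 55.6%, bupropion 34/53 = 64.2% → bupropion
Light smokers: the patch 77/118 = 65.3%, bupropion 100/131 = 76.3% → bupropion
Overall: the patch 93/153 = 60.8%, bupropion 135/190 = 71.1% → bupropion
Bupropion wins overall and in every dependence group — no reversal.

No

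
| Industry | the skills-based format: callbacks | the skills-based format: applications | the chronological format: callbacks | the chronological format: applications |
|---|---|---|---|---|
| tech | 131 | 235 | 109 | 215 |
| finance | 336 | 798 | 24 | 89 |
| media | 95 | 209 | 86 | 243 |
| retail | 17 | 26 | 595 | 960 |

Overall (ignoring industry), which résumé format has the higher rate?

Tech: the skills-based format 131/235 = 55.7%, the chronological format 109/215 = 50.7% → the skills-based format
Finance: the skills-based format 336/798 = 42.1%, the chronological format 24/89 = 27.0% → the skills-based format
Media: the skills-based format 95/209 = 45.5%, the chronological format 86/243 = 35.4% → the skills-based format
Retail: the skills-based format 17/26 = 65.4%, the chronological format 595/960 = 62.0% → the skills-based format
Overall: the skills-based format 579/1268 = 45.7%, the chronological format 814/1507 = 54.0% → the chronological format
(The skills-based format wins every industry group but the chronological format wins overall — the skills-based format's applications skew toward the low-rate finance group.)

the chronological format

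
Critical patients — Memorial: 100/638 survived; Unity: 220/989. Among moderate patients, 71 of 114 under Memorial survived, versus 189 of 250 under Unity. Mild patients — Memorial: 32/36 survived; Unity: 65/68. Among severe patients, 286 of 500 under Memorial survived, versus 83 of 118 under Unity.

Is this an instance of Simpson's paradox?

Critical: Memorial 100/638 = 15.7%, Unity 220/989 = 22.2% → Unity
Moderate: Memorial 71/114 = 62.3%, Unity 189/250 = 75.6% → Unity
Mild: Memorial 32/36 = 88.9%, Unity 65/68 = 95.6% → Unity
Severe: Memorial 286/500 = 57.2%, Unity 83/118 = 70.3% → Unity
Overall: Memorial 489/1288 = 38.0%, Unity 557/1425 = 39.1% → Unity
Unity wins overall and in every case group — no reversal.

No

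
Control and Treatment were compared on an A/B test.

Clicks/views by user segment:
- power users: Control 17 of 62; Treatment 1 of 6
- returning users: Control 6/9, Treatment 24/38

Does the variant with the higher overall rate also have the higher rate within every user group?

Power users: Control 17/62 = 27.4%, Treatment 1/6 = 16.7% → Control
Returning users: Control 6/9 = 66.7%, Treatment 24/38 = 63.2% → Control
Overall: Control 23/71 = 32.4%, Treatment 25/44 = 56.8% → Treatment
Control wins each user group but Treatment wins overall — the comparison reverses. Control's views skew toward power users, which has a lower base rate.

No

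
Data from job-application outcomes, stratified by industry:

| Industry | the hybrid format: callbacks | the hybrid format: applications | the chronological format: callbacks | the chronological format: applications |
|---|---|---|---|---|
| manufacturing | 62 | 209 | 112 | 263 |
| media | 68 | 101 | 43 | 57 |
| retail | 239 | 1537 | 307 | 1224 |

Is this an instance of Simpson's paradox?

No

Manufacturing: the hybrid format 62/209 = 29.7%, the chronological format 112/263 = 42.6% → the chronological format
Media: the hybrid format 68/101 = 67.3%, the chronological format 43/57 = 75.4% → the chronological format
Retail: the hybrid format 239/1537 = 15.5%, the chronological format 307/1224 = 25.1% → the chronological format
Overall: the hybrid format 369/1847 = 20.0%, the chronological format 462/1544 = 29.9% → the chronological format
The chronological format wins overall and in every industry group — no reversal.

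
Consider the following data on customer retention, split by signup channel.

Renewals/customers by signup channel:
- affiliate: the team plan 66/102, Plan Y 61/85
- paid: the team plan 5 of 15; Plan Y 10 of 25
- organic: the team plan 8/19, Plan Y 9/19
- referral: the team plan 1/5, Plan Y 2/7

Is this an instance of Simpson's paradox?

Affiliate: the team plan 66/102 = 64.7%, Plan Y 61/85 = 71.8% → Plan Y
Paid: the team plan 5/15 = 33.3%, Plan Y 10/25 = 40.0% → Plan Y
Organic: the team plan 8/19 = 42.1%, Plan Y 9/19 = 47.4% → Plan Y
Referral: the team plan 1/5 = 20.0%, Plan Y 2/7 = 28.6% → Plan Y
Overall: the team plan 80/141 = 56.7%, Plan Y 82/136 = 60.3% → Plan Y
Plan Y wins overall and in every signup group — no reversal.

No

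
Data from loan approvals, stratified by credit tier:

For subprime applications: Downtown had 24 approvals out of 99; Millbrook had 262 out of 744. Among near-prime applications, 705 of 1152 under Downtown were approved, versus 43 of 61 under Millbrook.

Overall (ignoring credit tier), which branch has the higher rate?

Downtown

Subprime: Downtown 24/99 = 24.2%, Millbrook 262/744 = 35.2% → Millbrook
Near-prime: Downtown 705/1152 = 61.2%, Millbrook 43/61 = 70.5% → Millbrook
Overall: Downtown 729/1251 = 58.3%, Millbrook 305/805 = 37.9% → Downtown
(Millbrook wins every credit group but Downtown wins overall — Millbrook's applications skew toward the low-rate subprime group.)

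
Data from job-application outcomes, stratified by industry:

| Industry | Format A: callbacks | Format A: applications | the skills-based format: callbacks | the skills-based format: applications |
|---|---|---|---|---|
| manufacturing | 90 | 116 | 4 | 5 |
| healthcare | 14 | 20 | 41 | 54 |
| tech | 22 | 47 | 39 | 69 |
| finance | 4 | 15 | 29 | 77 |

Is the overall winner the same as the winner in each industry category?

Manufacturing: Format A 90/116 = 77.6%, the skills-based format 4/5 = 80.0% → the skills-based format
Healthcare: Format A 14/20 = 70.0%, the skills-based format 41/54 = 75.9% → the skills-based format
Tech: Format A 22/47 = 46.8%, the skills-based format 39/69 = 56.5% → the skills-based format
Finance: Format A 4/15 = 26.7%, the skills-based format 29/77 = 37.7% → the skills-based format
Overall: Format A 130/198 = 65.7%, the skills-based format 113/205 = 55.1% → Format A
The skills-based format wins each industry group but Format A wins overall — the comparison reverses. The skills-based format's applications skew toward finance, which has a lower base rate.

No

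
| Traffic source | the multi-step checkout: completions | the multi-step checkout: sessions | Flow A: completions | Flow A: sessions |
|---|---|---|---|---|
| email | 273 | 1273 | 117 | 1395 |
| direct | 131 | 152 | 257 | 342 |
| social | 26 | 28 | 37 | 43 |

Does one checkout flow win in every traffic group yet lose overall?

Email: the multi-step checkout 273/1273 = 21.4%, Flow A 117/1395 = 8.4% → the multi-step checkout
Direct: the multi-step checkout 131/152 = 86.2%, Flow A 257/342 = 75.1% → the multi-step checkout
Social: the multi-step checkout 26/28 = 92.9%, Flow A 37/43 = 86.0% → the multi-step checkout
Overall: the multi-step checkout 430/1453 = 29.6%, Flow A 411/1780 = 23.1% → the multi-step checkout
The multi-step checkout wins overall and in every traffic group — no reversal.

No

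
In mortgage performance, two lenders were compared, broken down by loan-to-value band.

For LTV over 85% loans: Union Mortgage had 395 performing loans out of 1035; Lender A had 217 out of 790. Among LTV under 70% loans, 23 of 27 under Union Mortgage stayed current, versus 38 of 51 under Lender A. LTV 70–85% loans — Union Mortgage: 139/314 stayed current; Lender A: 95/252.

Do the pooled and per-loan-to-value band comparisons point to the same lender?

LTV over 85%: Union Mortgage 395/1035 = 38.2%, Lender A 217/790 = 27.5% → Union Mortgage
LTV under 70%: Union Mortgage 23/27 = 85.2%, Lender A 38/51 = 74.5% → Union Mortgage
LTV 70–85%: Union Mortgage 139/314 = 44.3%, Lender A 95/252 = 37.7% → Union Mortgage
Overall: Union Mortgage 557/1376 = 40.5%, Lender A 350/1093 = 32.0% → Union Mortgage
Union Mortgage wins overall and in every loan-to-value group — no reversal.

Yes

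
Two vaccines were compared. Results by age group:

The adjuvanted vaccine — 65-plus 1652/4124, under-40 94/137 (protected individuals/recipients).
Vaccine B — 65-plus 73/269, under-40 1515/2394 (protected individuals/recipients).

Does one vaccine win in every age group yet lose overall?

65-plus: the adjuvanted vaccine 1652/4124 = 40.1%, Vaccine B 73/269 = 27.1% → the adjuvanted vaccine
Under-40: the adjuvanted vaccine 94/137 = 68.6%, Vaccine B 1515/2394 = 63.3% → the adjuvanted vaccine
Overall: the adjuvanted vaccine 1746/4261 = 41.0%, Vaccine B 1588/2663 = 59.6% → Vaccine B
The adjuvanted vaccine wins each age group but Vaccine B wins overall — the comparison reverses. The adjuvanted vaccine's recipients skew toward 65-plus, which has a lower base rate.

Yes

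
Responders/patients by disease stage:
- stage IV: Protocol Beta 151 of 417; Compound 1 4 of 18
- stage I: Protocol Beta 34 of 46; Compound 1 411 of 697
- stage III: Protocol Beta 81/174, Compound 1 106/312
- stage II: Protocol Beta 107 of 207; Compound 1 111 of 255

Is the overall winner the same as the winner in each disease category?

Stage IV: Protocol Beta 151/417 = 36.2%, Compound 1 4/18 = 22.2% → Protocol Beta
Stage I: Protocol Beta 34/46 = 73.9%, Compound 1 411/697 = 59.0% → Protocol Beta
Stage III: Protocol Beta 81/174 = 46.6%, Compound 1 106/312 = 34.0% → Protocol Beta
Stage II: Protocol Beta 107/207 = 51.7%, Compound 1 111/255 = 43.5% → Protocol Beta
Overall: Protocol Beta 373/844 = 44.2%, Compound 1 632/1282 = 49.3% → Compound 1
Protocol Beta wins each disease group but Compound 1 wins overall — the comparison reverses. Protocol Beta's patients skew toward stage IV, which has a lower base rate.

No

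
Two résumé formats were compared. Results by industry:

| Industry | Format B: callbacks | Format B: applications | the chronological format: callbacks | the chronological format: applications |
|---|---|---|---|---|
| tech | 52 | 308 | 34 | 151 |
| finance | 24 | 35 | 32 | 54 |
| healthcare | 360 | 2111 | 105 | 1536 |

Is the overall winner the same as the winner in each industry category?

No

Tech: Format B 52/308 = 16.9%, the chronological format 34/151 = 22.5% → the chronological format
Finance: Format B 24/35 = 68.6%, the chronological format 32/54 = 59.3% → Format B
Healthcare: Format B 360/2111 = 17.1%, the chronological format 105/1536 = 6.8% → Format B
Overall: Format B 436/2454 = 17.8%, the chronological format 171/1741 = 9.8% → Format B
Neither sweeps: Format B wins 2 of 3 groups, the chronological format wins 1. Format B wins overall but not every group — no Simpson reversal.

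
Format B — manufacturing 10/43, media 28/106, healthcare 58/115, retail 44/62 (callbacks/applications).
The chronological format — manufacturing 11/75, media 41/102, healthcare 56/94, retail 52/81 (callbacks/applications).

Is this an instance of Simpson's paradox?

No

Manufacturing: Format B 10/43 = 23.3%, the chronological format 11/75 = 14.7% → Format B
Media: Format B 28/106 = 26.4%, the chronological format 41/102 = 40.2% → the chronological format
Healthcare: Format B 58/115 = 50.4%, the chronological format 56/94 = 59.6% → the chronological format
Retail: Format B 44/62 = 71.0%, the chronological format 52/81 = 64.2% → Format B
Overall: Format B 140/326 = 42.9%, the chronological format 160/352 = 45.5% → the chronological format
Neither sweeps: Format B wins 2 of 4 groups, the chronological format wins 2. The chronological format wins overall but not every group — no Simpson reversal.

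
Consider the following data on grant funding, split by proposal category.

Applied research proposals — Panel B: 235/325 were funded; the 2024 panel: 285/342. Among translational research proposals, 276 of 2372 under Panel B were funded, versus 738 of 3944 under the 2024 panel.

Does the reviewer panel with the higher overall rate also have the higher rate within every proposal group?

Yes

Applied research: Panel B 235/325 = 72.3%, the 2024 panel 285/342 = 83.3% → the 2024 panel
Translational research: Panel B 276/2372 = 11.6%, the 2024 panel 738/3944 = 18.7% → the 2024 panel
Overall: Panel B 511/2697 = 18.9%, the 2024 panel 1023/4286 = 23.9% → the 2024 panel
The 2024 panel wins overall and in every proposal group — no reversal.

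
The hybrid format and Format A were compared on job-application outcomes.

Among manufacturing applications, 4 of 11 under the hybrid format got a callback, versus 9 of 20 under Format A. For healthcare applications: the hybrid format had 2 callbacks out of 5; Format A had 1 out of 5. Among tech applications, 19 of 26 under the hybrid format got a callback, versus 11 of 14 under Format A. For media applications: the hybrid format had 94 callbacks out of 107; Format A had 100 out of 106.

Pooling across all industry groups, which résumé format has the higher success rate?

Format A

Manufacturing: the hybrid format 4/11 = 36.4%, Format A 9/20 = 45.0% → Format A
Healthcare: the hybrid format 2/5 = 40.0%, Format A 1/5 = 20.0% → the hybrid format
Tech: the hybrid format 19/26 = 73.1%, Format A 11/14 = 78.6% → Format A
Media: the hybrid format 94/107 = 87.9%, Format A 100/106 = 94.3% → Format A
Overall: the hybrid format 119/149 = 79.9%, Format A 121/145 = 83.4% → Format A
(Neither sweeps every industry group, but Format A has the higher pooled rate.)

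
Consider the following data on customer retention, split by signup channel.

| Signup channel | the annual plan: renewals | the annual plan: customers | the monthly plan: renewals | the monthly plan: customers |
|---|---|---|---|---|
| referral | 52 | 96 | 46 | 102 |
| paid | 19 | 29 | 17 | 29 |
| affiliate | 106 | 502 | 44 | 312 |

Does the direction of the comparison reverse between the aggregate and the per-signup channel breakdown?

Referral: the annual plan 52/96 = 54.2%, the monthly plan 46/102 = 45.1% → the annual plan
Paid: the annual plan 19/29 = 65.5%, the monthly plan 17/29 = 58.6% → the annual plan
Affiliate: the annual plan 106/502 = 21.1%, the monthly plan 44/312 = 14.1% → the annual plan
Overall: the annual plan 177/627 = 28.2%, the monthly plan 107/443 = 24.2% → the annual plan
The annual plan wins overall and in every signup group — no reversal.

No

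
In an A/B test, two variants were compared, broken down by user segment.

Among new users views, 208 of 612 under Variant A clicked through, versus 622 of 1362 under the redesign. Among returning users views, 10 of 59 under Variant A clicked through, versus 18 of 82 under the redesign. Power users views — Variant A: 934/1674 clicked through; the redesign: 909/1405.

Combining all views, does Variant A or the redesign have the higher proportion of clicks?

New users: Variant A 208/612 = 34.0%, the redesign 622/1362 = 45.7% → the redesign
Returning users: Variant A 10/59 = 16.9%, the redesign 18/82 = 22.0% → the redesign
Power users: Variant A 934/1674 = 55.8%, the redesign 909/1405 = 64.7% → the redesign
Overall: Variant A 1152/2345 = 49.1%, the redesign 1549/2849 = 54.4% → the redesign

the redesign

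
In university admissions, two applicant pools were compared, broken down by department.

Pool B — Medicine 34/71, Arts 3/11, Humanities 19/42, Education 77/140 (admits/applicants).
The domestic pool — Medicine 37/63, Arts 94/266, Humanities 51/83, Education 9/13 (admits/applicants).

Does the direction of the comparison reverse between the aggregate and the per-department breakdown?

Yes

Medicine: Pool B 34/71 = 47.9%, the domestic pool 37/63 = 58.7% → the domestic pool
Arts: Pool B 3/11 = 27.3%, the domestic pool 94/266 = 35.3% → the domestic pool
Humanities: Pool B 19/42 = 45.2%, the domestic pool 51/83 = 61.4% → the domestic pool
Education: Pool B 77/140 = 55.0%, the domestic pool 9/13 = 69.2% → the domestic pool
Overall: Pool B 133/264 = 50.4%, the domestic pool 191/425 = 44.9% → Pool B
The domestic pool wins each department group but Pool B wins overall — the comparison reverses. The domestic pool's applicants skew toward Arts, which has a lower base rate.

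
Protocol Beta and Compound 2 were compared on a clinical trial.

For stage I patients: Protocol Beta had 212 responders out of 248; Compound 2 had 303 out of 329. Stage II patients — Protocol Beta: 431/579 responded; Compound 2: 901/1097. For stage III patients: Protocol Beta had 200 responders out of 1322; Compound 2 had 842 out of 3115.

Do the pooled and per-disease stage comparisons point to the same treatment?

Yes

Stage I: Protocol Beta 212/248 = 85.5%, Compound 2 303/329 = 92.1% → Compound 2
Stage II: Protocol Beta 431/579 = 74.4%, Compound 2 901/1097 = 82.1% → Compound 2
Stage III: Protocol Beta 200/1322 = 15.1%, Compound 2 842/3115 = 27.0% → Compound 2
Overall: Protocol Beta 843/2149 = 39.2%, Compound 2 2046/4541 = 45.1% → Compound 2
Compound 2 wins overall and in every disease group — no reversal.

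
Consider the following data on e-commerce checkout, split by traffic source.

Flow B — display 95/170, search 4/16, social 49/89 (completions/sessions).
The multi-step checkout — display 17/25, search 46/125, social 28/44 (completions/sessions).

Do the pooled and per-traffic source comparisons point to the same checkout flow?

Display: Flow B 95/170 = 55.9%, the multi-step checkout 17/25 = 68.0% → the multi-step checkout
Search: Flow B 4/16 = 25.0%, the multi-step checkout 46/125 = 36.8% → the multi-step checkout
Social: Flow B 49/89 = 55.1%, the multi-step checkout 28/44 = 63.6% → the multi-step checkout
Overall: Flow B 148/275 = 53.8%, the multi-step checkout 91/194 = 46.9% → Flow B
The multi-step checkout wins each traffic group but Flow B wins overall — the comparison reverses. The multi-step checkout's sessions skew toward search, which has a lower base rate.

No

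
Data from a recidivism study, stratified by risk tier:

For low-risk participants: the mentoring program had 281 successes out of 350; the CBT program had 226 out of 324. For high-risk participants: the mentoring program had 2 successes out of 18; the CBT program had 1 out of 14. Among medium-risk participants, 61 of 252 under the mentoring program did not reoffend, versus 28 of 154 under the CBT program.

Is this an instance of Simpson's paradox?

Low-risk: the mentoring program 281/350 = 80.3%, the CBT program 226/324 = 69.8% → the mentoring program
High-risk: the mentoring program 2/18 = 11.1%, the CBT program 1/14 = 7.1% → the mentoring program
Medium-risk: the mentoring program 61/252 = 24.2%, the CBT program 28/154 = 18.2% → the mentoring program
Overall: the mentoring program 344/620 = 55.5%, the CBT program 255/492 = 51.8% → the mentoring program
The mentoring program wins overall and in every risk group — no reversal.

No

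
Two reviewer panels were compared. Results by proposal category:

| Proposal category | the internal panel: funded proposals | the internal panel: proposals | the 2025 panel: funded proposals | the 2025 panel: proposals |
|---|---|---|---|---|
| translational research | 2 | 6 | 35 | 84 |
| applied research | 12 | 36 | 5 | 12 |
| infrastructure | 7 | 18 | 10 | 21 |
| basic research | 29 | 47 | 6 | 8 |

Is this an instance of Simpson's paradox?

Translational research: the internal panel 2/6 = 33.3%, the 2025 panel 35/84 = 41.7% → the 2025 panel
Applied research: the internal panel 12/36 = 33.3%, the 2025 panel 5/12 = 41.7% → the 2025 panel
Infrastructure: the internal panel 7/18 = 38.9%, the 2025 panel 10/21 = 47.6% → the 2025 panel
Basic research: the internal panel 29/47 = 61.7%, the 2025 panel 6/8 = 75.0% → the 2025 panel
Overall: the internal panel 50/107 = 46.7%, the 2025 panel 56/125 = 44.8% → the internal panel
The 2025 panel wins each proposal group but the internal panel wins overall — the comparison reverses. The 2025 panel's proposals skew toward translational research, which has a lower base rate.

Yes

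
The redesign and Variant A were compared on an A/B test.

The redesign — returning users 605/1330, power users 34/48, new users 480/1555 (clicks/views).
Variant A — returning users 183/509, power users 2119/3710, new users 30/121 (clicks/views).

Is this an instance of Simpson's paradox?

Yes

Returning users: the redesign 605/1330 = 45.5%, Variant A 183/509 = 36.0% → the redesign
Power users: the redesign 34/48 = 70.8%, Variant A 2119/3710 = 57.1% → the redesign
New users: the redesign 480/1555 = 30.9%, Variant A 30/121 = 24.8% → the redesign
Overall: the redesign 1119/2933 = 38.2%, Variant A 2332/4340 = 53.7% → Variant A
The redesign wins each user group but Variant A wins overall — the comparison reverses. The redesign's views skew toward new users, which has a lower base rate.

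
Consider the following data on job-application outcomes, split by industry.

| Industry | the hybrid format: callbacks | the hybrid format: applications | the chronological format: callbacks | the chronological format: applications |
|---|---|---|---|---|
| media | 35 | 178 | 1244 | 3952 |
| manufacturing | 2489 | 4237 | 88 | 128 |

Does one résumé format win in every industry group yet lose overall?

Media: the hybrid format 35/178 = 19.7%, the chronological format 1244/3952 = 31.5% → the chronological format
Manufacturing: the hybrid format 2489/4237 = 58.7%, the chronological format 88/128 = 68.8% → the chronological format
Overall: the hybrid format 2524/4415 = 57.2%, the chronological format 1332/4080 = 32.6% → the hybrid format
The chronological format wins each industry group but the hybrid format wins overall — the comparison reverses. The chronological format's applications skew toward media, which has a lower base rate.

Yes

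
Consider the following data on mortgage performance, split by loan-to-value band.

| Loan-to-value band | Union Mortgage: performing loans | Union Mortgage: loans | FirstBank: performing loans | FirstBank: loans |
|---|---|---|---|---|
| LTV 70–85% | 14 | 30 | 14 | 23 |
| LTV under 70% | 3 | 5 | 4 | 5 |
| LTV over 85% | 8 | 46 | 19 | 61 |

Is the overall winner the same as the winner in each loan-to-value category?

Yes

LTV 70–85%: Union Mortgage 14/30 = 46.7%, FirstBank 14/23 = 60.9% → FirstBank
LTV under 70%: Union Mortgage 3/5 = 60.0%, FirstBank 4/5 = 80.0% → FirstBank
LTV over 85%: Union Mortgage 8/46 = 17.4%, FirstBank 19/61 = 31.1% → FirstBank
Overall: Union Mortgage 25/81 = 30.9%, FirstBank 37/89 = 41.6% → FirstBank
FirstBank wins overall and in every loan-to-value group — no reversal.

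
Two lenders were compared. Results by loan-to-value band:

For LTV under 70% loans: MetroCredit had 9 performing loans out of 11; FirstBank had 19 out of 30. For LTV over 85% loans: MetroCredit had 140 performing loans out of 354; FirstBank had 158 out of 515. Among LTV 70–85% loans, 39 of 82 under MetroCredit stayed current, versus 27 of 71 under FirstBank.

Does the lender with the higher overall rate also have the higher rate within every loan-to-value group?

LTV under 70%: MetroCredit 9/11 = 81.8%, FirstBank 19/30 = 63.3% → MetroCredit
LTV over 85%: MetroCredit 140/354 = 39.5%, FirstBank 158/515 = 30.7% → MetroCredit
LTV 70–85%: MetroCredit 39/82 = 47.6%, FirstBank 27/71 = 38.0% → MetroCredit
Overall: MetroCredit 188/447 = 42.1%, FirstBank 204/616 = 33.1% → MetroCredit
MetroCredit wins overall and in every loan-to-value group — no reversal.

Yes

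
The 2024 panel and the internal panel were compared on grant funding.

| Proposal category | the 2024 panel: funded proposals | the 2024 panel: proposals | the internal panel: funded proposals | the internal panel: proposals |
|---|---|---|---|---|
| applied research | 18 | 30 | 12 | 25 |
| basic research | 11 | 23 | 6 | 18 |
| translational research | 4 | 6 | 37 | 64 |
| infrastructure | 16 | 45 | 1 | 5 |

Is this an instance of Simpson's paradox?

Yes

Applied research: the 2024 panel 18/30 = 60.0%, the internal panel 12/25 = 48.0% → the 2024 panel
Basic research: the 2024 panel 11/23 = 47.8%, the internal panel 6/18 = 33.3% → the 2024 panel
Translational research: the 2024 panel 4/6 = 66.7%, the internal panel 37/64 = 57.8% → the 2024 panel
Infrastructure: the 2024 panel 16/45 = 35.6%, the internal panel 1/5 = 20.0% → the 2024 panel
Overall: the 2024 panel 49/104 = 47.1%, the internal panel 56/112 = 50.0% → the internal panel
The 2024 panel wins each proposal group but the internal panel wins overall — the comparison reverses. The 2024 panel's proposals skew toward infrastructure, which has a lower base rate.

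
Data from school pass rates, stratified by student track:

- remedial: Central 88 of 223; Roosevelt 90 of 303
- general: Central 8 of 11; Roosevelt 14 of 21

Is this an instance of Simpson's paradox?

No

Remedial: Central 88/223 = 39.5%, Roosevelt 90/303 = 29.7% → Central
General: Central 8/11 = 72.7%, Roosevelt 14/21 = 66.7% → Central
Overall: Central 96/234 = 41.0%, Roosevelt 104/324 = 32.1% → Central
Central wins overall and in every student group — no reversal.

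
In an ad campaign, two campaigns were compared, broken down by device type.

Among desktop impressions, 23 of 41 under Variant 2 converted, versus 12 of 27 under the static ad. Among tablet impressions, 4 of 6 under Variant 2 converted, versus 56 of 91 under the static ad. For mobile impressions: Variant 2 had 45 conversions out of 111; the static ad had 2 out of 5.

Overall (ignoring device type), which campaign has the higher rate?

Desktop: Variant 2 23/41 = 56.1%, the static ad 12/27 = 44.4% → Variant 2
Tablet: Variant 2 4/6 = 66.7%, the static ad 56/91 = 61.5% → Variant 2
Mobile: Variant 2 45/111 = 40.5%, the static ad 2/5 = 40.0% → Variant 2
Overall: Variant 2 72/158 = 45.6%, the static ad 70/123 = 56.9% → the static ad
(Variant 2 wins every device group but the static ad wins overall — Variant 2's impressions skew toward the low-rate mobile group.)

the static ad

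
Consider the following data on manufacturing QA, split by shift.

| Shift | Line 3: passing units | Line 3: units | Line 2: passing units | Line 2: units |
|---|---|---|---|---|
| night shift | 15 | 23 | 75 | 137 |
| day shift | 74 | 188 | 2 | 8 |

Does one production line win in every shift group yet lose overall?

Yes

Night shift: Line 3 15/23 = 65.2%, Line 2 75/137 = 54.7% → Line 3
Day shift: Line 3 74/188 = 39.4%, Line 2 2/8 = 25.0% → Line 3
Overall: Line 3 89/211 = 42.2%, Line 2 77/145 = 53.1% → Line 2
Line 3 wins each shift group but Line 2 wins overall — the comparison reverses. Line 3's units skew toward day shift, which has a lower base rate.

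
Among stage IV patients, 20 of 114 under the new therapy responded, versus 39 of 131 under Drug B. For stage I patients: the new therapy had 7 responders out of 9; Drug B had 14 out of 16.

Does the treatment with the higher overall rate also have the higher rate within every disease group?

Stage IV: the new therapy 20/114 = 17.5%, Drug B 39/131 = 29.8% → Drug B
Stage I: the new therapy 7/9 = 77.8%, Drug B 14/16 = 87.5% → Drug B
Overall: the new therapy 27/123 = 22.0%, Drug B 53/147 = 36.1% → Drug B
Drug B wins overall and in every disease group — no reversal.

Yes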